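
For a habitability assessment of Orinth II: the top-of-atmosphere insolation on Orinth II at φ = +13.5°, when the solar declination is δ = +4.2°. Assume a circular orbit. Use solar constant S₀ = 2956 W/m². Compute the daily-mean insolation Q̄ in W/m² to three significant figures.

Q̄ ≈ 938 W/m²

cos H₀ = −tan(+13.5°) tan(+4.200°) = -0.0176, H₀ = 1.5884 rad.
Bracket: H₀ sin φ sin δ + cos φ cos δ sin H₀ = 1.5884×0.23345×0.07324 + 0.97237×0.99731×0.99984 = 0.027158 + 0.969599 = 0.996757.
Q̄ = (S₀/π) × [bracket] = (2956/π) × 0.996757 = 937.9 W/m².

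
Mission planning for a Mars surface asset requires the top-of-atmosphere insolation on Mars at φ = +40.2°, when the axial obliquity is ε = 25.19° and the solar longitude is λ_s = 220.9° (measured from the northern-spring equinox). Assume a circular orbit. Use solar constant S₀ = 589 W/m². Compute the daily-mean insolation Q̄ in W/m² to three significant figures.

Solar declination: sin δ = sin ε · sin λ_s = sin 25.19° × sin 220.9° = -0.27867, so δ = -16.181°.
cos H₀ = −tan(+40.2°) tan(-16.181°) = 0.2452, H₀ = 1.3231 rad.
Bracket: H₀ sin φ sin δ + cos φ cos δ sin H₀ = 1.3231×0.64546×-0.27867 + 0.76380×0.96039×0.96947 = -0.237986 + 0.711151 = 0.473165.
Q̄ = (S₀/π) × [bracket] = (589/π) × 0.473165 = 88.71 W/m².

Q̄ ≈ 88.7 W/m²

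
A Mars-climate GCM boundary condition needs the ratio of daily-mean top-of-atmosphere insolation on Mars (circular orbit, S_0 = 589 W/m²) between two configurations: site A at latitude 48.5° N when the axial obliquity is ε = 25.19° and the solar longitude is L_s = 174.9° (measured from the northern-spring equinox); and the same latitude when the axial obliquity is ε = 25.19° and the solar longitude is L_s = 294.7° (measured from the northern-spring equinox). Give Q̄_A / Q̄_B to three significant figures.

— Configuration A (ϕ=+48.5°):
Solar declination: sin δ = sin ε · sin L_s = sin 25.19° × sin 174.9° = 0.03784, so δ = +2.168°.
cos h₀ = −tan(+48.5°) tan(+2.168°) = -0.0428, h₀ = 1.6136 rad.
Bracket: h₀ sin ϕ sin δ + cos ϕ cos δ sin h₀ = 1.6136×0.74896×0.03784 + 0.66262×0.99928×0.99908 = 0.045730 + 0.661534 = 0.707264.
Q̄ = (S_0/π) × [bracket] = (589/π) × 0.707264 = 132.60 W/m².
— Configuration B (ϕ=+48.5°):
Solar declination: sin δ = sin ε · sin L_s = sin 25.19° × sin 294.7° = -0.38668, so δ = -22.748°.
cos h₀ = −tan(+48.5°) tan(-22.748°) = 0.4739, h₀ = 1.0771 rad.
Bracket: h₀ sin ϕ sin δ + cos ϕ cos δ sin h₀ = 1.0771×0.74896×-0.38668 + 0.66262×0.92221×0.88056 = -0.311937 + 0.538088 = 0.226151.
Q̄ = (S_0/π) × [bracket] = (589/π) × 0.226151 = 42.400 W/m².
Ratio Q̄_A / Q̄_B = 132.60 / 42.400 = 3.127.

Q̄_A / Q̄_B ≈ 3.13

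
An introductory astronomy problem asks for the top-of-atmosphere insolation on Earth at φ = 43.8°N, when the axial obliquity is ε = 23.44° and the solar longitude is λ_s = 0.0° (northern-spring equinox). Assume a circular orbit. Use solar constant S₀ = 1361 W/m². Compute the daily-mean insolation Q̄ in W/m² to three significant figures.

Solar declination: sin δ = sin ε · sin λ_s = sin 23.44° × sin 0.0° = 0.00000, so δ = +0.000°.
cos H₀ = −tan(+43.8°) tan(+0.000°) = -0.0000, H₀ = 1.5708 rad.
Bracket: H₀ sin φ sin δ + cos φ cos δ sin H₀ = 1.5708×0.69214×0.00000 + 0.72176×1.00000×1.00000 = 0.000000 + 0.721760 = 0.721760.
Q̄ = (S₀/π) × [bracket] = (1361/π) × 0.721760 = 312.7 W/m².

Q̄ ≈ 313 W/m²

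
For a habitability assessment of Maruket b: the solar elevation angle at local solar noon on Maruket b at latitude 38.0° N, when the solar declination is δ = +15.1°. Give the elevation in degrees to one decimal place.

67.1°

At local noon the hour angle is zero, so the zenith angle equals |φ − δ| = |+38.0° − (+15.100°)| = 22.900°.
Elevation = 90° − 22.900° = 67.1°.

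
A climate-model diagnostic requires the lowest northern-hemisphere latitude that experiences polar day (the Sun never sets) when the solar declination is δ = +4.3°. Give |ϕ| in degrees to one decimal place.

|ϕ| = 85.7°

Polar day requires cos h₀ = −tan ϕ tan δ ≤ −1, i.e. tan ϕ tan δ ≥ 1.
The boundary is |tan ϕ| · |tan δ| = 1, so |ϕ| = 90° − |δ| = 90° − 4.3° = 85.7° in the northern hemisphere.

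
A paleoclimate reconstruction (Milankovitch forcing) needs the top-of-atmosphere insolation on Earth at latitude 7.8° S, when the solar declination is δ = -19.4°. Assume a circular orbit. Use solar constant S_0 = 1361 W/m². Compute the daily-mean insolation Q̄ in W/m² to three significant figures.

Q̄ ≈ 436 W/m²

cos h₀ = −tan(-7.8°) tan(-19.400°) = -0.0482, h₀ = 1.6191 rad.
Bracket: h₀ sin ϕ sin δ + cos ϕ cos δ sin h₀ = 1.6191×-0.13572×-0.33216 + 0.99075×0.94322×0.99884 = 0.072990 + 0.933411 = 1.006401.
Q̄ = (S_0/π) × [bracket] = (1361/π) × 1.006401 = 436.0 W/m².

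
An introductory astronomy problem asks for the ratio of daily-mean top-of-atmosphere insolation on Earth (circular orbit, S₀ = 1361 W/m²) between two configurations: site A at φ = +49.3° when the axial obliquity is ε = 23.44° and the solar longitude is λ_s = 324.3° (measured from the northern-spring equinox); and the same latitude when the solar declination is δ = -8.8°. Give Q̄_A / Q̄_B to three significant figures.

— Configuration A (φ=+49.3°):
Solar declination: sin δ = sin ε · sin λ_s = sin 23.44° × sin 324.3° = -0.23213, so δ = -13.422°.
cos H₀ = −tan(+49.3°) tan(-13.422°) = 0.2774, H₀ = 1.2897 rad.
Bracket: H₀ sin φ sin δ + cos φ cos δ sin H₀ = 1.2897×0.75813×-0.23213 + 0.65210×0.97269×0.96074 = -0.226967 + 0.609389 = 0.382422.
Q̄ = (S₀/π) × [bracket] = (1361/π) × 0.382422 = 165.67 W/m².
— Configuration B (φ=+49.3°):
cos H₀ = −tan(+49.3°) tan(-8.800°) = 0.1800, H₀ = 1.3898 rad.
Bracket: H₀ sin φ sin δ + cos φ cos δ sin H₀ = 1.3898×0.75813×-0.15299 + 0.65210×0.98823×0.98367 = -0.161198 + 0.633901 = 0.472703.
Q̄ = (S₀/π) × [bracket] = (1361/π) × 0.472703 = 204.78 W/m².
Ratio Q̄_A / Q̄_B = 165.67 / 204.78 = 0.8090.

Q̄_A / Q̄_B ≈ 0.809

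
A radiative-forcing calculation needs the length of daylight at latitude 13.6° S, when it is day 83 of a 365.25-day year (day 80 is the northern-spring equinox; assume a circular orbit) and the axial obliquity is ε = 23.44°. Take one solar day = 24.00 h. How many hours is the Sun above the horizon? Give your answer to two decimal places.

11.96 h

Solar longitude: L_s = 360° × (83 − 80)/365.25 = 2.957°.
sin δ = sin 23.44° × sin 2.957° = 0.02052, so δ = +1.176°.
cos h₀ = −tan ϕ · tan δ = −tan(-13.6°) × tan(+1.176°) = 0.0050, so h₀ = 1.5658 rad = 89.72°.
Daylight = 2h₀/(2π) × 24.00 h = (1.5658/π) × 24.00 = 11.96 h.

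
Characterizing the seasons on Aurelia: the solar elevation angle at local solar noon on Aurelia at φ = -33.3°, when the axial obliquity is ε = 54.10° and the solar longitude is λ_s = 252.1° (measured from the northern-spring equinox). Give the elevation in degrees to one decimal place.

72.9°

Solar declination: sin δ = sin ε · sin λ_s = sin 54.10° × sin 252.1° = -0.77083, so δ = -50.429°.
At local noon the hour angle is zero, so the zenith angle equals |φ − δ| = |-33.3° − (-50.429°)| = 17.129°.
Elevation = 90° − 17.129° = 72.9°.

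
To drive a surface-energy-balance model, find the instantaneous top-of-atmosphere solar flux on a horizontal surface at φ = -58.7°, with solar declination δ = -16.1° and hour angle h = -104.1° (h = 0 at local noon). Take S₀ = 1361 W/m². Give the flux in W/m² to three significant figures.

cos θ_z = sin φ sin δ + cos φ cos δ cos h = 0.236954 + -0.121599 = 0.115355.
Flux = S₀ · cos θ_z = 1361 × 0.115355 = 157.0 W/m².

157 W/m²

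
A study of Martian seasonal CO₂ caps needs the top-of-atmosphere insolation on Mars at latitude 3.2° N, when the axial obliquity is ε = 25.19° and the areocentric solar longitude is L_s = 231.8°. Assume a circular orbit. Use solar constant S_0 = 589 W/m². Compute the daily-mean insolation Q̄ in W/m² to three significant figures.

Q̄ ≈ 171 W/m²

sin δ = sin 25.19° × sin 231.8° = -0.33448, so δ = -19.541°.
cos h₀ = −tan(+3.2°) tan(-19.541°) = 0.0198, h₀ = 1.5510 rad.
Bracket: h₀ sin ϕ sin δ + cos ϕ cos δ sin h₀ = 1.5510×0.05582×-0.33448 + 0.99844×0.94240×0.99980 = -0.028958 + 0.940742 = 0.911784.
Q̄ = (S_0/π) × [bracket] = (589/π) × 0.911784 = 170.9 W/m².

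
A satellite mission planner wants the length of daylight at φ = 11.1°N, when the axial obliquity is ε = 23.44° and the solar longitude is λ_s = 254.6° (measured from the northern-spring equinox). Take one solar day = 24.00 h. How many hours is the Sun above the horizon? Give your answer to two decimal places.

Solar declination: sin δ = sin ε · sin λ_s = sin 23.44° × sin 254.6° = -0.38351, so δ = -22.551°.
cos H₀ = −tan φ · tan δ = −tan(+11.1°) × tan(-22.551°) = 0.0815, so H₀ = 1.4892 rad = 85.33°.
Daylight = 2H₀/(2π) × 24.00 h = (1.4892/π) × 24.00 = 11.38 h.

11.38 h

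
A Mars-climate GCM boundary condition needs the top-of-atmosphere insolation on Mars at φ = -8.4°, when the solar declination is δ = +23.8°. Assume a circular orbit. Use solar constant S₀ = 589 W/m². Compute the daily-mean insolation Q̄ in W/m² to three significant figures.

Q̄ ≈ 153 W/m²

cos H₀ = −tan(-8.4°) tan(+23.800°) = 0.0651, H₀ = 1.5056 rad.
Bracket: H₀ sin φ sin δ + cos φ cos δ sin H₀ = 1.5056×-0.14608×0.40355 + 0.98927×0.91496×0.99788 = -0.088756 + 0.903224 = 0.814468.
Q̄ = (S₀/π) × [bracket] = (589/π) × 0.814468 = 152.7 W/m².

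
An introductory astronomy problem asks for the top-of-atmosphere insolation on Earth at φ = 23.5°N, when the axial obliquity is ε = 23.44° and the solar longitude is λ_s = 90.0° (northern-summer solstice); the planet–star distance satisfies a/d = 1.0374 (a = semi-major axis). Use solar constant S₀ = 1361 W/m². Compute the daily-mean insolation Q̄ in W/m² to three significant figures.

Solar declination: sin δ = sin ε · sin λ_s = sin 23.44° × sin 90.0° = 0.39779, so δ = +23.440°.
cos H₀ = −tan(+23.5°) tan(+23.440°) = -0.1885, H₀ = 1.7605 rad.
Bracket: H₀ sin φ sin δ + cos φ cos δ sin H₀ = 1.7605×0.39875×0.39779 + 0.91706×0.91748×0.98207 = 0.279248 + 0.826298 = 1.105546.
Inverse-square distance factor (a/d)² = 1.0374² = 1.076199.
Q̄ = (S₀/π) × 1.076199 × [bracket] = (1361/π) × 1.076199 × 1.105546 = 515.4 W/m².

Q̄ ≈ 515 W/m²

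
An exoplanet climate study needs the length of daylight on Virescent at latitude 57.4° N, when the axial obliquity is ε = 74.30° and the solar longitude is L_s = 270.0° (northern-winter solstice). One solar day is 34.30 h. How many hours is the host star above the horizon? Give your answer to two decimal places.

Solar declination: sin δ = sin ε · sin L_s = sin 74.30° × sin 270.0° = -0.96269, so δ = -74.300°.
cos h₀ = −tan ϕ · tan δ = 5.5629 ≥ 1, so the host star never rises (polar night) and h₀ = 0.
Daylight = 2h₀/(2π) × 34.30 h = (0.0000/π) × 34.30 = 0.00 h.

0.00 h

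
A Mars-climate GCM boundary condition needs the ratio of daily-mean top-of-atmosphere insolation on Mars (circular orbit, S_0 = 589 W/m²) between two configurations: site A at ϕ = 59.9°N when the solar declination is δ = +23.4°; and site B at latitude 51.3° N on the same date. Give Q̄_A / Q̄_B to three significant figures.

Q̄_A / Q̄_B ≈ 0.990

— Configuration A (ϕ=+59.9°):
cos h₀ = −tan(+59.9°) tan(+23.400°) = -0.7465, h₀ = 2.4136 rad.
Bracket: h₀ sin ϕ sin δ + cos ϕ cos δ sin h₀ = 2.4136×0.86515×0.39715 + 0.50151×0.91775×0.66537 = 0.829299 + 0.306244 = 1.135543.
Q̄ = (S_0/π) × [bracket] = (589/π) × 1.135543 = 212.90 W/m².
— Configuration B (ϕ=+51.3°):
cos h₀ = −tan(+51.3°) tan(+23.400°) = -0.5401, h₀ = 2.1414 rad.
Bracket: h₀ sin ϕ sin δ + cos ϕ cos δ sin h₀ = 2.1414×0.78043×0.39715 + 0.62524×0.91775×0.84157 = 0.663722 + 0.482905 = 1.146627.
Q̄ = (S_0/π) × [bracket] = (589/π) × 1.146627 = 214.97 W/m².
Ratio Q̄_A / Q̄_B = 212.90 / 214.97 = 0.9904.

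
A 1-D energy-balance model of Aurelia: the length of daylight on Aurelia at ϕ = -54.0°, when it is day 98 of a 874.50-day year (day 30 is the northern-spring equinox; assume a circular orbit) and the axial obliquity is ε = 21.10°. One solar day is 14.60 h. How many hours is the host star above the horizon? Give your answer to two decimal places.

Solar longitude: L_s = 360° × (98 − 30)/874.50 = 27.993°.
sin δ = sin 21.10° × sin 27.993° = 0.16897, so δ = +9.728°.
cos h₀ = −tan ϕ · tan δ = −tan(-54.0°) × tan(+9.728°) = 0.2360, so h₀ = 1.3326 rad = 76.35°.
Daylight = 2h₀/(2π) × 14.60 h = (1.3326/π) × 14.60 = 6.19 h.

6.19 h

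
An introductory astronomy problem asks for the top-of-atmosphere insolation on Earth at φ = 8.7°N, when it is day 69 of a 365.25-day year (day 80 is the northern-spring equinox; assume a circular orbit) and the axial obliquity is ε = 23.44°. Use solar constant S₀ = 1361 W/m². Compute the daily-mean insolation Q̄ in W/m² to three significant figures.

Q̄ ≈ 419 W/m²

Solar longitude: λ_s = 360° × (69 − 80)/365.25 = -10.842°, i.e. -10.842° + 360° = 349.158°.
sin δ = sin 23.44° × sin 349.158° = -0.07482, so δ = -4.291°.
cos H₀ = −tan(+8.7°) tan(-4.291°) = 0.0115, H₀ = 1.5593 rad.
Bracket: H₀ sin φ sin δ + cos φ cos δ sin H₀ = 1.5593×0.15126×-0.07482 + 0.98849×0.99720×0.99993 = -0.017647 + 0.985653 = 0.968006.
Q̄ = (S₀/π) × [bracket] = (1361/π) × 0.968006 = 419.4 W/m².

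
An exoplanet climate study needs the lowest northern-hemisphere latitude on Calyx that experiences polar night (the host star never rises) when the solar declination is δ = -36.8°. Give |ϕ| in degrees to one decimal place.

Polar night requires cos h₀ = −tan ϕ tan δ ≥ 1, i.e. tan ϕ tan δ ≤ −1.
The boundary is |tan ϕ| · |tan δ| = 1, so |ϕ| = 90° − |δ| = 90° − 36.8° = 53.2° in the northern hemisphere.

|ϕ| = 53.2°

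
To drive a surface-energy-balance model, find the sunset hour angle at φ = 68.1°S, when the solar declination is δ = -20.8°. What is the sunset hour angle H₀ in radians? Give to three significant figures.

H₀ = 2.81 rad

cos H₀ = −tan φ · tan δ = −tan(-68.1°) × tan(-20.800°) = -0.9449, so H₀ = 2.8082 rad = 160.90°.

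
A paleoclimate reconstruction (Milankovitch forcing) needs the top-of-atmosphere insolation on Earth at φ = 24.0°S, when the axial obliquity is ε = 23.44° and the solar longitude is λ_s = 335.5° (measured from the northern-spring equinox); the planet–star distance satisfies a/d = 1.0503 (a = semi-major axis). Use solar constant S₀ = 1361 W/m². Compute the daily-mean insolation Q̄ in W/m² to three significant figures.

Solar declination: sin δ = sin ε · sin λ_s = sin 23.44° × sin 335.5° = -0.16496, so δ = -9.495°.
cos H₀ = −tan(-24.0°) tan(-9.495°) = -0.0745, H₀ = 1.6453 rad.
Bracket: H₀ sin φ sin δ + cos φ cos δ sin H₀ = 1.6453×-0.40674×-0.16496 + 0.91355×0.98630×0.99722 = 0.110393 + 0.898529 = 1.008922.
Inverse-square distance factor (a/d)² = 1.0503² = 1.103130.
Q̄ = (S₀/π) × 1.103130 × [bracket] = (1361/π) × 1.103130 × 1.008922 = 482.2 W/m².

Q̄ ≈ 482 W/m²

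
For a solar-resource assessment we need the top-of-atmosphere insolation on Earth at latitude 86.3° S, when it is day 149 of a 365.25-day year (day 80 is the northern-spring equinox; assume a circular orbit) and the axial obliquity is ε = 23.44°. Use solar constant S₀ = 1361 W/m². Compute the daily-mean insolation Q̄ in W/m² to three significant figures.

Q̄ ≈ 0.00 W/m²

Solar longitude: λ_s = 360° × (149 − 80)/365.25 = 68.008°.
sin δ = sin 23.44° × sin 68.008° = 0.36884, so δ = +21.644°.
cos H₀ = −tan(-86.3°) tan(+21.644°) = 6.1364 ≥ 1 ⇒ polar night, H₀ = 0 and Q̄ = 0.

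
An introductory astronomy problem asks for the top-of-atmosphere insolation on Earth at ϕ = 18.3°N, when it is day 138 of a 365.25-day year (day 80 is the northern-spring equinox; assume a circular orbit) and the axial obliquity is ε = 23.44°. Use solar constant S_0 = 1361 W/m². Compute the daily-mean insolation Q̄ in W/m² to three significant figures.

Q̄ ≈ 462 W/m²

Solar longitude: L_s = 360° × (138 − 80)/365.25 = 57.166°.
sin δ = sin 23.44° × sin 57.166° = 0.33424, so δ = +19.526°.
cos h₀ = −tan(+18.3°) tan(+19.526°) = -0.1173, h₀ = 1.6884 rad.
Bracket: h₀ sin ϕ sin δ + cos ϕ cos δ sin h₀ = 1.6884×0.31399×0.33424 + 0.94943×0.94249×0.99310 = 0.177194 + 0.888654 = 1.065848.
Q̄ = (S_0/π) × [bracket] = (1361/π) × 1.065848 = 461.7 W/m².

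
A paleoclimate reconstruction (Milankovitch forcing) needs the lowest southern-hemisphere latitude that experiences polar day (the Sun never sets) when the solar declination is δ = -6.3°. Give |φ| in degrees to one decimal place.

|φ| = 83.7°

Polar day requires cos H₀ = −tan φ tan δ ≤ −1, i.e. tan φ tan δ ≥ 1.
The boundary is |tan φ| · |tan δ| = 1, so |φ| = 90° − |δ| = 90° − 6.3° = 83.7° in the southern hemisphere.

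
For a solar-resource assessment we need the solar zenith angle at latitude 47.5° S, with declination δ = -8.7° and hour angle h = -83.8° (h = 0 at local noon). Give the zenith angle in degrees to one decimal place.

θ_z = 79.4°

cos θ_z = sin ϕ sin δ + cos ϕ cos δ cos h = 0.111521 + 0.072124 = 0.183645.
θ_z = arccos(0.183645) = 79.4°.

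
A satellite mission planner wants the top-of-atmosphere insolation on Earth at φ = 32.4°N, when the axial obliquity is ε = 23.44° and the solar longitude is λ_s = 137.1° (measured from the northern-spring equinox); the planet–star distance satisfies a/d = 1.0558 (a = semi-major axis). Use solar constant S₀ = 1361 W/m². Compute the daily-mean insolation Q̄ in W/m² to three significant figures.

Solar declination: sin δ = sin ε · sin λ_s = sin 23.44° × sin 137.1° = 0.27078, so δ = +15.711°.
cos H₀ = −tan(+32.4°) tan(+15.711°) = -0.1785, H₀ = 1.7503 rad.
Bracket: H₀ sin φ sin δ + cos φ cos δ sin H₀ = 1.7503×0.53583×0.27078 + 0.84433×0.96264×0.98394 = 0.253955 + 0.799732 = 1.053687.
Inverse-square distance factor (a/d)² = 1.0558² = 1.114714.
Q̄ = (S₀/π) × 1.114714 × [bracket] = (1361/π) × 1.114714 × 1.053687 = 508.8 W/m².

Q̄ ≈ 509 W/m²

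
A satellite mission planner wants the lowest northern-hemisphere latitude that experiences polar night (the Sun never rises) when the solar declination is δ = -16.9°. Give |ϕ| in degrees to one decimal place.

|ϕ| = 73.1°

Polar night requires cos h₀ = −tan ϕ tan δ ≥ 1, i.e. tan ϕ tan δ ≤ −1.
The boundary is |tan ϕ| · |tan δ| = 1, so |ϕ| = 90° − |δ| = 90° − 16.9° = 73.1° in the northern hemisphere.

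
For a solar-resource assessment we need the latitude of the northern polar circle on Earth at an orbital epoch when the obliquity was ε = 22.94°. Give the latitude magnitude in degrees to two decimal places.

The polar circle is the lowest latitude that experiences at least one full rotation of continuous daylight at the northern-summer solstice; it lies at |φ| = 90° − ε = 90° − 22.94° = 67.06°.

67.06°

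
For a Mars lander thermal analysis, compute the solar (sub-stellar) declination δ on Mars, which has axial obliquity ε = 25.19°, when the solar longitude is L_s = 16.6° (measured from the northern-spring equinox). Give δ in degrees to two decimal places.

sin δ = sin ε · sin L_s = sin 25.19° × sin 16.6° = 0.121595.
δ = arcsin(0.121595) = +6.98°.

δ = +6.98°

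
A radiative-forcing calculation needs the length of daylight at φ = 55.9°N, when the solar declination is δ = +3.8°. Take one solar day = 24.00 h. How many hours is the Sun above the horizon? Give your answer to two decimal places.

cos H₀ = −tan φ · tan δ = −tan(+55.9°) × tan(+3.800°) = -0.0981, so H₀ = 1.6691 rad = 95.63°.
Daylight = 2H₀/(2π) × 24.00 h = (1.6691/π) × 24.00 = 12.75 h.

12.75 h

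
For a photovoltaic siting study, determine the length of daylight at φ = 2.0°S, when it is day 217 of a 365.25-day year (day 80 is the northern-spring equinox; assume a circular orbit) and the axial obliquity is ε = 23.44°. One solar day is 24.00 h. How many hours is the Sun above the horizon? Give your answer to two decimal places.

11.92 h

Solar longitude: λ_s = 360° × (217 − 80)/365.25 = 135.031°.
sin δ = sin 23.44° × sin 135.031° = 0.28113, so δ = +16.328°.
cos H₀ = −tan φ · tan δ = −tan(-2.0°) × tan(+16.328°) = 0.0102, so H₀ = 1.5606 rad = 89.41°.
Daylight = 2H₀/(2π) × 24.00 h = (1.5606/π) × 24.00 = 11.92 h.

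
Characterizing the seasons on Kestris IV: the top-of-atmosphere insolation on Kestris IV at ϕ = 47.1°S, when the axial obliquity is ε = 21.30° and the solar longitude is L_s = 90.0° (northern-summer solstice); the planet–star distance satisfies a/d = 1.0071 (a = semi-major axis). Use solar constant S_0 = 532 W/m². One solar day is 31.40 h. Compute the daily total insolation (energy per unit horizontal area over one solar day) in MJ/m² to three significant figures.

5.30 MJ/m²

Solar declination: sin δ = sin ε · sin L_s = sin 21.30° × sin 90.0° = 0.36325, so δ = +21.300°.
cos h₀ = −tan(-47.1°) tan(+21.300°) = 0.4196, h₀ = 1.1378 rad.
Bracket: h₀ sin ϕ sin δ + cos ϕ cos δ sin h₀ = 1.1378×-0.73254×0.36325 + 0.68072×0.93169×0.90773 = -0.302763 + 0.575701 = 0.272938.
Inverse-square distance factor (a/d)² = 1.0071² = 1.014250.
Q̄ = (S_0/π) × 1.014250 × [bracket] = (532/π) × 1.014250 × 0.272938 = 46.878 W/m².
Daily total = Q̄ × 31.40 h × 3600 s/h = 46.878 × 31.40 × 3600 / 10⁶ = 5.299 MJ/m².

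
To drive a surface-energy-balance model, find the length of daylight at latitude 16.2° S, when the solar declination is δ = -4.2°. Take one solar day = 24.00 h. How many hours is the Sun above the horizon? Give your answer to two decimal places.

12.16 h

cos H₀ = −tan φ · tan δ = −tan(-16.2°) × tan(-4.200°) = -0.0213, so H₀ = 1.5921 rad = 91.22°.
Daylight = 2H₀/(2π) × 24.00 h = (1.5921/π) × 24.00 = 12.16 h.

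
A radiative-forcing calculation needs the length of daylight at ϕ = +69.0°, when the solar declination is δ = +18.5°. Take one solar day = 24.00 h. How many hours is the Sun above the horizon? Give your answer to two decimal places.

cos h₀ = −tan ϕ · tan δ = −tan(+69.0°) × tan(+18.500°) = -0.8717, so h₀ = 2.6294 rad = 150.65°.
Daylight = 2h₀/(2π) × 24.00 h = (2.6294/π) × 24.00 = 20.09 h.

20.09 h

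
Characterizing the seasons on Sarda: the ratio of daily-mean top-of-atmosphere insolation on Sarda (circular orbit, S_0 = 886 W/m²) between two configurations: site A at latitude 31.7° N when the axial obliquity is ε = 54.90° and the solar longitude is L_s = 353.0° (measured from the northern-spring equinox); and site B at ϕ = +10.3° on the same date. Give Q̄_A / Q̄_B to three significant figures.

— Configuration A (ϕ=+31.7°):
Solar declination: sin δ = sin ε · sin L_s = sin 54.90° × sin 353.0° = -0.09971, so δ = -5.722°.
cos h₀ = −tan(+31.7°) tan(-5.722°) = 0.0619, h₀ = 1.5089 rad.
Bracket: h₀ sin ϕ sin δ + cos ϕ cos δ sin h₀ = 1.5089×0.52547×-0.09971 + 0.85081×0.99502×0.99808 = -0.079058 + 0.844948 = 0.765890.
Q̄ = (S_0/π) × [bracket] = (886/π) × 0.765890 = 216.00 W/m².
— Configuration B (ϕ=+10.3°):
cos h₀ = −tan(+10.3°) tan(-5.722°) = 0.0182, h₀ = 1.5526 rad.
Bracket: h₀ sin ϕ sin δ + cos ϕ cos δ sin h₀ = 1.5526×0.17880×-0.09971 + 0.98389×0.99502×0.99983 = -0.027680 + 0.978824 = 0.951144.
Q̄ = (S_0/π) × [bracket] = (886/π) × 0.951144 = 268.24 W/m².
Ratio Q̄_A / Q̄_B = 216.00 / 268.24 = 0.8052.

Q̄_A / Q̄_B ≈ 0.805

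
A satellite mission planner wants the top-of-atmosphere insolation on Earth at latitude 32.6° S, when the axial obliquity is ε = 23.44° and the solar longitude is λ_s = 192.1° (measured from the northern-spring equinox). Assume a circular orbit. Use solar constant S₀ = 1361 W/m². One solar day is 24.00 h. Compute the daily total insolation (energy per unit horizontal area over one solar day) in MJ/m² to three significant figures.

Solar declination: sin δ = sin ε · sin λ_s = sin 23.44° × sin 192.1° = -0.08338, so δ = -4.783°.
cos H₀ = −tan(-32.6°) tan(-4.783°) = -0.0535, H₀ = 1.6243 rad.
Bracket: H₀ sin φ sin δ + cos φ cos δ sin H₀ = 1.6243×-0.53877×-0.08338 + 0.84245×0.99652×0.99857 = 0.072968 + 0.838318 = 0.911286.
Q̄ = (S₀/π) × [bracket] = (1361/π) × 0.911286 = 394.79 W/m².
Daily total = Q̄ × 24.00 h × 3600 s/h = 394.79 × 24.00 × 3600 / 10⁶ = 34.11 MJ/m².

34.1 MJ/m²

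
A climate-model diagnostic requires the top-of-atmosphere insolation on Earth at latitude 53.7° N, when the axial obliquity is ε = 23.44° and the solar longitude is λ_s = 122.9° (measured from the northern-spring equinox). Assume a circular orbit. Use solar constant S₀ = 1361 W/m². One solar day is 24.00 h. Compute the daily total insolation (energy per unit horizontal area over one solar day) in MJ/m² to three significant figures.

39.2 MJ/m²

Solar declination: sin δ = sin ε · sin λ_s = sin 23.44° × sin 122.9° = 0.33399, so δ = +19.511°.
cos H₀ = −tan(+53.7°) tan(+19.511°) = -0.4824, H₀ = 2.0742 rad.
Bracket: H₀ sin φ sin δ + cos φ cos δ sin H₀ = 2.0742×0.80593×0.33399 + 0.59201×0.94258×0.87597 = 0.558318 + 0.488806 = 1.047124.
Q̄ = (S₀/π) × [bracket] = (1361/π) × 1.047124 = 453.63 W/m².
Daily total = Q̄ × 24.00 h × 3600 s/h = 453.63 × 24.00 × 3600 / 10⁶ = 39.19 MJ/m².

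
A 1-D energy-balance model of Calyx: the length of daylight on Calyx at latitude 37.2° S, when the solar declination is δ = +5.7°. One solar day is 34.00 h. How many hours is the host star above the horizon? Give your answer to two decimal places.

cos H₀ = −tan φ · tan δ = −tan(-37.2°) × tan(+5.700°) = 0.0758, so H₀ = 1.4950 rad = 85.65°.
Daylight = 2H₀/(2π) × 34.00 h = (1.4950/π) × 34.00 = 16.18 h.

16.18 h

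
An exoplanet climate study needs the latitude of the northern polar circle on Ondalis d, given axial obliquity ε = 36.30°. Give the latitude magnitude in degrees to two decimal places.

The polar circle is the lowest latitude that experiences at least one full rotation of continuous daylight at the northern-summer solstice; it lies at |φ| = 90° − ε = 90° − 36.30° = 53.70°.

53.70°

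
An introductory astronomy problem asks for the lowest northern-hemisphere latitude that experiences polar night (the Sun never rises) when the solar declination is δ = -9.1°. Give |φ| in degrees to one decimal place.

Polar night requires cos H₀ = −tan φ tan δ ≥ 1, i.e. tan φ tan δ ≤ −1.
The boundary is |tan φ| · |tan δ| = 1, so |φ| = 90° − |δ| = 90° − 9.1° = 80.9° in the northern hemisphere.

|φ| = 80.9°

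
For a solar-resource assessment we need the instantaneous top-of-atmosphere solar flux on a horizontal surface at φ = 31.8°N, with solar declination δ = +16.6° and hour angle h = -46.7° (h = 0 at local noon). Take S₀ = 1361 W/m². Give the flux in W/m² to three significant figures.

965 W/m²

cos θ_z = sin φ sin δ + cos φ cos δ cos h = 0.150545 + 0.558579 = 0.709124.
Flux = S₀ · cos θ_z = 1361 × 0.709124 = 965.1 W/m².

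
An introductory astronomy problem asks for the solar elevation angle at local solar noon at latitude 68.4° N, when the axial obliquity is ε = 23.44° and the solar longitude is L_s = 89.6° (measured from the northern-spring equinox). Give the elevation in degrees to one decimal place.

Solar declination: sin δ = sin ε · sin L_s = sin 23.44° × sin 89.6° = 0.39778, so δ = +23.439°.
At local noon the hour angle is zero, so the zenith angle equals |ϕ − δ| = |+68.4° − (+23.439°)| = 44.961°.
Elevation = 90° − 44.961° = 45.0°.

45.0°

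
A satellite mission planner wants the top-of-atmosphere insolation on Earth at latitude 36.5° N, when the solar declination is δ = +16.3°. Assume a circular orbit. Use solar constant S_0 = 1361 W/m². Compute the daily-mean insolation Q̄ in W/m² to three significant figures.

cos h₀ = −tan(+36.5°) tan(+16.300°) = -0.2164, h₀ = 1.7889 rad.
Bracket: h₀ sin ϕ sin δ + cos ϕ cos δ sin h₀ = 1.7889×0.59482×0.28067 + 0.80386×0.95981×0.97631 = 0.298654 + 0.753275 = 1.051929.
Q̄ = (S_0/π) × [bracket] = (1361/π) × 1.051929 = 455.7 W/m².

Q̄ ≈ 456 W/m²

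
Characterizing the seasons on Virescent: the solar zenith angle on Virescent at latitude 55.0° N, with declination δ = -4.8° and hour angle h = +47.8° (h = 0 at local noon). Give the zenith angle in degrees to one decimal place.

θ_z = 71.6°

cos θ_z = sin φ sin δ + cos φ cos δ cos h = -0.068545 + 0.383932 = 0.315387.
θ_z = arccos(0.315387) = 71.6°.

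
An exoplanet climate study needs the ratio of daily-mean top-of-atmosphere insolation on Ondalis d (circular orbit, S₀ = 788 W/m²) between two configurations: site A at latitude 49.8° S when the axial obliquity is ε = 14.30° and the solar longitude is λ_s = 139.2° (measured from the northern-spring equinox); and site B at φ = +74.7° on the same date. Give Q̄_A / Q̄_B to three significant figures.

Q̄_A / Q̄_B ≈ 0.823

— Configuration A (φ=-49.8°):
Solar declination: sin δ = sin ε · sin λ_s = sin 14.30° × sin 139.2° = 0.16139, so δ = +9.288°.
cos H₀ = −tan(-49.8°) tan(+9.288°) = 0.1935, H₀ = 1.3760 rad.
Bracket: H₀ sin φ sin δ + cos φ cos δ sin H₀ = 1.3760×-0.76380×0.16139 + 0.64546×0.98689×0.98110 = -0.169619 + 0.624959 = 0.455340.
Q̄ = (S₀/π) × [bracket] = (788/π) × 0.455340 = 114.21 W/m².
— Configuration B (φ=+74.7°):
cos H₀ = −tan(+74.7°) tan(+9.288°) = -0.5978, H₀ = 2.2115 rad.
Bracket: H₀ sin φ sin δ + cos φ cos δ sin H₀ = 2.2115×0.96456×0.16139 + 0.26387×0.98689×0.80165 = 0.344265 + 0.208758 = 0.553023.
Q̄ = (S₀/π) × [bracket] = (788/π) × 0.553023 = 138.71 W/m².
Ratio Q̄_A / Q̄_B = 114.21 / 138.71 = 0.8234.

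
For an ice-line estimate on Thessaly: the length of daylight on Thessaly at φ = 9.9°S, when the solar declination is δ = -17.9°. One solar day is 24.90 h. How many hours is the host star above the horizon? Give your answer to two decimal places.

cos H₀ = −tan φ · tan δ = −tan(-9.9°) × tan(-17.900°) = -0.0564, so H₀ = 1.6272 rad = 93.23°.
Daylight = 2H₀/(2π) × 24.90 h = (1.6272/π) × 24.90 = 12.90 h.

12.90 h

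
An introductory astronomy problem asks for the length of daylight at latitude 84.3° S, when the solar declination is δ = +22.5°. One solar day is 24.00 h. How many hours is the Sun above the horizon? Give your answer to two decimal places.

0.00 h

cos h₀ = −tan ϕ · tan δ = 4.1499 ≥ 1, so the Sun never rises (polar night) and h₀ = 0.
Daylight = 2h₀/(2π) × 24.00 h = (0.0000/π) × 24.00 = 0.00 h.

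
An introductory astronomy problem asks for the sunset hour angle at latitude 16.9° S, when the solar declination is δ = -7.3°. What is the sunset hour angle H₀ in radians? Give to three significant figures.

cos H₀ = −tan φ · tan δ = −tan(-16.9°) × tan(-7.300°) = -0.0389, so H₀ = 1.6097 rad = 92.23°.

H₀ = 1.61 rad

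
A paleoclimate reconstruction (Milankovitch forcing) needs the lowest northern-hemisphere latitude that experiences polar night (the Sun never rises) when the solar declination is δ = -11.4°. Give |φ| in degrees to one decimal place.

|φ| = 78.6°

Polar night requires cos H₀ = −tan φ tan δ ≥ 1, i.e. tan φ tan δ ≤ −1.
The boundary is |tan φ| · |tan δ| = 1, so |φ| = 90° − |δ| = 90° − 11.4° = 78.6° in the northern hemisphere.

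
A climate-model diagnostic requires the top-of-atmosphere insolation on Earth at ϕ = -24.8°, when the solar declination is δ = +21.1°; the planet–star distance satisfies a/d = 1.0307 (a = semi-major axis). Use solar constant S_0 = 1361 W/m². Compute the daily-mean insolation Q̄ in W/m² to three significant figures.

cos h₀ = −tan(-24.8°) tan(+21.100°) = 0.1783, h₀ = 1.3915 rad.
Bracket: h₀ sin ϕ sin δ + cos ϕ cos δ sin h₀ = 1.3915×-0.41945×0.36000 + 0.90778×0.93295×0.98398 = -0.210119 + 0.833346 = 0.623227.
Inverse-square distance factor (a/d)² = 1.0307² = 1.062342.
Q̄ = (S_0/π) × 1.062342 × [bracket] = (1361/π) × 1.062342 × 0.623227 = 286.8 W/m².

Q̄ ≈ 287 W/m²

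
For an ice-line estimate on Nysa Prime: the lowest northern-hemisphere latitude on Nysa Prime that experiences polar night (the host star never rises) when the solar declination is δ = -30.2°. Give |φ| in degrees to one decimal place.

Polar night requires cos H₀ = −tan φ tan δ ≥ 1, i.e. tan φ tan δ ≤ −1.
The boundary is |tan φ| · |tan δ| = 1, so |φ| = 90° − |δ| = 90° − 30.2° = 59.8° in the northern hemisphere.

|φ| = 59.8°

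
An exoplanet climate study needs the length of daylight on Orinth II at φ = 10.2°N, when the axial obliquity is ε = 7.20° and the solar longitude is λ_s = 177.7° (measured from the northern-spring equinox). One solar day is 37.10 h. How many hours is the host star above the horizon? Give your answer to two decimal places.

Solar declination: sin δ = sin ε · sin λ_s = sin 7.20° × sin 177.7° = 0.00503, so δ = +0.288°.
cos H₀ = −tan φ · tan δ = −tan(+10.2°) × tan(+0.288°) = -0.0009, so H₀ = 1.5717 rad = 90.05°.
Daylight = 2H₀/(2π) × 37.10 h = (1.5717/π) × 37.10 = 18.56 h.

18.56 h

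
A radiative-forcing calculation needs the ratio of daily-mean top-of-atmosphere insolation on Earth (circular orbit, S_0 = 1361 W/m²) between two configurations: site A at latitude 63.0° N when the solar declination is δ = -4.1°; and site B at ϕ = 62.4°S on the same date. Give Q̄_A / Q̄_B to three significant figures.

Q̄_A / Q̄_B ≈ 0.631

— Configuration A (ϕ=+63.0°):
cos h₀ = −tan(+63.0°) tan(-4.100°) = 0.1407, h₀ = 1.4296 rad.
Bracket: h₀ sin ϕ sin δ + cos ϕ cos δ sin h₀ = 1.4296×0.89101×-0.07150 + 0.45399×0.99744×0.99005 = -0.091076 + 0.448322 = 0.357246.
Q̄ = (S_0/π) × [bracket] = (1361/π) × 0.357246 = 154.77 W/m².
— Configuration B (ϕ=-62.4°):
cos h₀ = −tan(-62.4°) tan(-4.100°) = -0.1371, h₀ = 1.7083 rad.
Bracket: h₀ sin ϕ sin δ + cos ϕ cos δ sin h₀ = 1.7083×-0.88620×-0.07150 + 0.46330×0.99744×0.99056 = 0.108244 + 0.457752 = 0.565996.
Q̄ = (S_0/π) × [bracket] = (1361/π) × 0.565996 = 245.20 W/m².
Ratio Q̄_A / Q̄_B = 154.77 / 245.20 = 0.6312.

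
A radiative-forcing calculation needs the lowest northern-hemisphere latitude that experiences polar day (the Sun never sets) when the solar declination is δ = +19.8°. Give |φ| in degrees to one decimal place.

|φ| = 70.2°

Polar day requires cos H₀ = −tan φ tan δ ≤ −1, i.e. tan φ tan δ ≥ 1.
The boundary is |tan φ| · |tan δ| = 1, so |φ| = 90° − |δ| = 90° − 19.8° = 70.2° in the northern hemisphere.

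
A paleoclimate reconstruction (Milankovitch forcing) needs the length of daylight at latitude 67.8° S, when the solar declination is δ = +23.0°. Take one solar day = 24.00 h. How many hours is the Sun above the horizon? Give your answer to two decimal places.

cos H₀ = −tan φ · tan δ = 1.0401 ≥ 1, so the Sun never rises (polar night) and H₀ = 0.
Daylight = 2H₀/(2π) × 24.00 h = (0.0000/π) × 24.00 = 0.00 h.

0.00 h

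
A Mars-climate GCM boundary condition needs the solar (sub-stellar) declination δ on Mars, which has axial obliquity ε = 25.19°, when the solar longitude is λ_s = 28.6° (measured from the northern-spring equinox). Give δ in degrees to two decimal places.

sin δ = sin ε · sin λ_s = sin 25.19° × sin 28.6° = 0.203741.
δ = arcsin(0.203741) = +11.76°.

δ = +11.76°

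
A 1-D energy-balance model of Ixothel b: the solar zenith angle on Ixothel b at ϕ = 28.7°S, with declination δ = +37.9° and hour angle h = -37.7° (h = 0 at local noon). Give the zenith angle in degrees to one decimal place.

cos θ_z = sin ϕ sin δ + cos ϕ cos δ cos h = -0.294994 + 0.547639 = 0.252645.
θ_z = arccos(0.252645) = 75.4°.

θ_z = 75.4°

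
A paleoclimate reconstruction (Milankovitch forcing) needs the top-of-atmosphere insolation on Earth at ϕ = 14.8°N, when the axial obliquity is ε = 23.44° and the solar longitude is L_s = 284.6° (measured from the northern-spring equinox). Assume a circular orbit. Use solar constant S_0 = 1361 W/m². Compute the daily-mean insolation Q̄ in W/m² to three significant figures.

Solar declination: sin δ = sin ε · sin L_s = sin 23.44° × sin 284.6° = -0.38494, so δ = -22.640°.
cos h₀ = −tan(+14.8°) tan(-22.640°) = 0.1102, h₀ = 1.4604 rad.
Bracket: h₀ sin ϕ sin δ + cos ϕ cos δ sin h₀ = 1.4604×0.25545×-0.38494 + 0.96682×0.92294×0.99391 = -0.143605 + 0.886883 = 0.743278.
Q̄ = (S_0/π) × [bracket] = (1361/π) × 0.743278 = 322.0 W/m².

Q̄ ≈ 322 W/m²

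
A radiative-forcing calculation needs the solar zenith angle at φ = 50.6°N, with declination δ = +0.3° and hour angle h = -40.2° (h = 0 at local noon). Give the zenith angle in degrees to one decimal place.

cos θ_z = sin φ sin δ + cos φ cos δ cos h = 0.004046 + 0.484798 = 0.488844.
θ_z = arccos(0.488844) = 60.7°.

θ_z = 60.7°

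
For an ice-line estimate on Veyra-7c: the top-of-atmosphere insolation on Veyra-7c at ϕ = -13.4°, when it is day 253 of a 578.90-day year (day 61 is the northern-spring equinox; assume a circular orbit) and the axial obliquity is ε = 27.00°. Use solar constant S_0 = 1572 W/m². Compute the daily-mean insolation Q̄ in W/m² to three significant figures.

Solar longitude: L_s = 360° × (253 − 61)/578.90 = 119.399°.
sin δ = sin 27.00° × sin 119.399° = 0.39553, so δ = +23.299°.
cos h₀ = −tan(-13.4°) tan(+23.299°) = 0.1026, h₀ = 1.4680 rad.
Bracket: h₀ sin ϕ sin δ + cos ϕ cos δ sin h₀ = 1.4680×-0.23175×0.39553 + 0.97278×0.91845×0.99472 = -0.134563 + 0.888732 = 0.754169.
Q̄ = (S_0/π) × [bracket] = (1572/π) × 0.754169 = 377.4 W/m².

Q̄ ≈ 377 W/m²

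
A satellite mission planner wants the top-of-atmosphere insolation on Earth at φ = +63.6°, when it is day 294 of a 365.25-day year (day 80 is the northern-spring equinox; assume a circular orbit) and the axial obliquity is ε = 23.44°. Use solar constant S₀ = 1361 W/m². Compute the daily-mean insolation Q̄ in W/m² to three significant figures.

Q̄ ≈ 80.9 W/m²

Solar longitude: λ_s = 360° × (294 − 80)/365.25 = 210.924°.
sin δ = sin 23.44° × sin 210.924° = -0.20442, so δ = -11.796°.
cos H₀ = −tan(+63.6°) tan(-11.796°) = 0.4207, H₀ = 1.1366 rad.
Bracket: H₀ sin φ sin δ + cos φ cos δ sin H₀ = 1.1366×0.89571×-0.20442 + 0.44464×0.97888×0.90720 = -0.208113 + 0.394858 = 0.186745.
Q̄ = (S₀/π) × [bracket] = (1361/π) × 0.186745 = 80.90 W/m².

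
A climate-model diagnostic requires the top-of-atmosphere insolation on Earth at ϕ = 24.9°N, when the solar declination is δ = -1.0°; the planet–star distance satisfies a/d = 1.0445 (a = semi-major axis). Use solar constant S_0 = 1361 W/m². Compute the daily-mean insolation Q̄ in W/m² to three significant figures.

Q̄ ≈ 423 W/m²

cos h₀ = −tan(+24.9°) tan(-1.000°) = 0.0081, h₀ = 1.5627 rad.
Bracket: h₀ sin ϕ sin δ + cos ϕ cos δ sin h₀ = 1.5627×0.42104×-0.01745 + 0.90704×0.99985×0.99997 = -0.011481 + 0.906877 = 0.895396.
Inverse-square distance factor (a/d)² = 1.0445² = 1.090980.
Q̄ = (S_0/π) × 1.090980 × [bracket] = (1361/π) × 1.090980 × 0.895396 = 423.2 W/m².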